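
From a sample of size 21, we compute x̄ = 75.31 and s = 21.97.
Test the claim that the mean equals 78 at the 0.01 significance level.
One-sample t-test:
H₀: μ = 78
H₁: μ ≠ 78
df = n - 1 = 20
t = (x̄ - μ₀) / (s/√n) = (75.31 - 78) / (21.97/√21) = -0.561
p-value = 0.5810

Since p-value > α = 0.01, we fail to reject H₀.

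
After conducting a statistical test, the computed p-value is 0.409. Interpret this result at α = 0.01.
Since p = 0.409 > α = 0.01, fail to reject H₀.
There is insufficient evidence to reject the null hypothesis; the result is not statistically significant at the 0.01 level.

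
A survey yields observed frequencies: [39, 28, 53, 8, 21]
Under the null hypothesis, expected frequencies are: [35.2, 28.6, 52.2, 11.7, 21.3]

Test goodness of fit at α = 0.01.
Chi-square goodness of fit test:
H₀: observed counts match expected distribution
H₁: observed counts differ from expected distribution
df = k - 1 = 4
χ² = Σ(O - E)²/E
   = (39 - 35.2)²/35.2 + (28 - 28.6)²/28.6 + (53 - 52.2)²/52.2 + (8 - 11.7)²/11.7 + (21 - 21.3)²/21.3
   = 0.410 + 0.013 + 0.012 + 1.170 + 0.004
   = 1.61
p-value = 0.8071

Since p-value > α = 0.01, we fail to reject H₀.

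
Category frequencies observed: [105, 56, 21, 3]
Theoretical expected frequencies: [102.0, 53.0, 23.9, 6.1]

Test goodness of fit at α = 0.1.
Chi-square goodness of fit test:
H₀: observed counts match expected distribution
H₁: observed counts differ from expected distribution
df = k - 1 = 3
χ² = Σ(O - E)²/E
   = (105 - 102.0)²/102.0 + (56 - 53.0)²/53.0 + (21 - 23.9)²/23.9 + (3 - 6.1)²/6.1
   = 0.088 + 0.170 + 0.352 + 1.575
   = 2.19
p-value = 0.5348

Since p-value > α = 0.1, we fail to reject H₀.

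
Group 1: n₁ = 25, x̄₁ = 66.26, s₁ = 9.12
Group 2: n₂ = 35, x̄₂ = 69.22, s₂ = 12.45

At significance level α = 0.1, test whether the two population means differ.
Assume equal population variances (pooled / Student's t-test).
Student's two-sample t-test (equal variances):
H₀: μ₁ = μ₂
H₁: μ₁ ≠ μ₂
df = n₁ + n₂ - 2 = 58
Pooled variance s_p² = [(n₁-1)s₁² + (n₂-1)s₂²] / (n₁ + n₂ - 2) = [(24)(9.12²) + (34)(12.45²)] / 58 = 125.2805
SE = √(s_p²(1/n₁ + 1/n₂)) = √(125.2805 × (1/25 + 1/35)) = 2.9310
t = (x̄₁ - x̄₂) / SE = (66.26 - 69.22) / 2.9310 = -2.96 / 2.9310 = -1.010
p-value = 0.3167

Since p-value > α = 0.1, we fail to reject H₀.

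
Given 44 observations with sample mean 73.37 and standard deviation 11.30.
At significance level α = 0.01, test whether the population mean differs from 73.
One-sample t-test:
H₀: μ = 73
H₁: μ ≠ 73
df = n - 1 = 43
t = (x̄ - μ₀) / (s/√n) = (73.37 - 73) / (11.30/√44) = 0.217
p-value = 0.8291

Since p-value > α = 0.01, we fail to reject H₀.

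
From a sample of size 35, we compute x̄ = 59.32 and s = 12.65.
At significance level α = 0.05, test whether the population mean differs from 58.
One-sample t-test:
H₀: μ = 58
H₁: μ ≠ 58
df = n - 1 = 34
t = (x̄ - μ₀) / (s/√n) = (59.32 - 58) / (12.65/√35) = 0.617
p-value = 0.5411

Since p-value > α = 0.05, we fail to reject H₀.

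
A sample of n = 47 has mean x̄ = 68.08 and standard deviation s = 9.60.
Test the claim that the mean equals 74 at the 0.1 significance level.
One-sample t-test:
H₀: μ = 74
H₁: μ ≠ 74
df = n - 1 = 46
t = (x̄ - μ₀) / (s/√n) = (68.08 - 74) / (9.60/√47) = -4.228
p-value = 0.0001

Since p-value < α = 0.1, we reject H₀.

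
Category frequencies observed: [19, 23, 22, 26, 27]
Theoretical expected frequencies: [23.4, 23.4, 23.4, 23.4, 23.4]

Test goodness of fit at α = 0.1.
Chi-square goodness of fit test:
H₀: observed counts match expected distribution
H₁: observed counts differ from expected distribution
df = k - 1 = 4
χ² = Σ(O - E)²/E
   = (19 - 23.4)²/23.4 + (23 - 23.4)²/23.4 + (22 - 23.4)²/23.4 + (26 - 23.4)²/23.4 + (27 - 23.4)²/23.4
   = 0.827 + 0.007 + 0.084 + 0.289 + 0.554
   = 1.76
p-value = 0.7797

Since p-value > α = 0.1, we fail to reject H₀.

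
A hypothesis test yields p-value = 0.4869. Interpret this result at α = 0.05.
Since p = 0.4869 > α = 0.05, fail to reject H₀.
There is insufficient evidence to reject the null hypothesis; the result is not statistically significant at the 0.05 level.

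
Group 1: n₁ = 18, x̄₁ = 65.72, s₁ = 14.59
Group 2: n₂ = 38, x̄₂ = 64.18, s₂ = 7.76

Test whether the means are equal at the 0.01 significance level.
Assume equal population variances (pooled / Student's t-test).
Student's two-sample t-test (equal variances):
H₀: μ₁ = μ₂
H₁: μ₁ ≠ μ₂
df = n₁ + n₂ - 2 = 54
Pooled variance s_p² = [(n₁-1)s₁² + (n₂-1)s₂²] / (n₁ + n₂ - 2) = [(17)(14.59²) + (37)(7.76²)] / 54 = 108.2742
SE = √(s_p²(1/n₁ + 1/n₂)) = √(108.2742 × (1/18 + 1/38)) = 2.9773
t = (x̄₁ - x̄₂) / SE = (65.72 - 64.18) / 2.9773 = 1.54 / 2.9773 = 0.517
p-value = 0.6071

Since p-value > α = 0.01, we fail to reject H₀.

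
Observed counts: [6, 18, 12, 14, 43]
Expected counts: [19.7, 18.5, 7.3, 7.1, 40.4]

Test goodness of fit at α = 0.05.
Chi-square goodness of fit test:
H₀: observed counts match expected distribution
H₁: observed counts differ from expected distribution
df = k - 1 = 4
χ² = Σ(O - E)²/E
   = (6 - 19.7)²/19.7 + (18 - 18.5)²/18.5 + (12 - 7.3)²/7.3 + (14 - 7.1)²/7.1 + (43 - 40.4)²/40.4
   = 9.527 + 0.014 + 3.026 + 6.706 + 0.167
   = 19.44
p-value = 0.0006

Since p-value < α = 0.05, we reject H₀.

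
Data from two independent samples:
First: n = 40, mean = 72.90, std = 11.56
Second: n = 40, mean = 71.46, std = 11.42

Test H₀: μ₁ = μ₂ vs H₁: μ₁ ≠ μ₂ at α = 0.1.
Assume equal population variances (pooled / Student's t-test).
Student's two-sample t-test (equal variances):
H₀: μ₁ = μ₂
H₁: μ₁ ≠ μ₂
df = n₁ + n₂ - 2 = 78
Pooled variance s_p² = [(n₁-1)s₁² + (n₂-1)s₂²] / (n₁ + n₂ - 2) = [(39)(11.56²) + (39)(11.42²)] / 78 = 132.0250
SE = √(s_p²(1/n₁ + 1/n₂)) = √(132.0250 × (1/40 + 1/40)) = 2.5693
t = (x̄₁ - x̄₂) / SE = (72.90 - 71.46) / 2.5693 = 1.44 / 2.5693 = 0.560
p-value = 0.5768

Since p-value > α = 0.1, we fail to reject H₀.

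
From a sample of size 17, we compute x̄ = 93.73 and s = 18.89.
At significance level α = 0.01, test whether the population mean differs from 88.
One-sample t-test:
H₀: μ = 88
H₁: μ ≠ 88
df = n - 1 = 16
t = (x̄ - μ₀) / (s/√n) = (93.73 - 88) / (18.89/√17) = 1.251
p-value = 0.2290

Since p-value > α = 0.01, we fail to reject H₀.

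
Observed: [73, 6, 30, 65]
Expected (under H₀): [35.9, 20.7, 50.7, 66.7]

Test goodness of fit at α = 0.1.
Chi-square goodness of fit test:
H₀: observed counts match expected distribution
H₁: observed counts differ from expected distribution
df = k - 1 = 3
χ² = Σ(O - E)²/E
   = (73 - 35.9)²/35.9 + (6 - 20.7)²/20.7 + (30 - 50.7)²/50.7 + (65 - 66.7)²/66.7
   = 38.340 + 10.439 + 8.451 + 0.043
   = 57.27
p-value < 0.0001

Since p-value < α = 0.1, we reject H₀.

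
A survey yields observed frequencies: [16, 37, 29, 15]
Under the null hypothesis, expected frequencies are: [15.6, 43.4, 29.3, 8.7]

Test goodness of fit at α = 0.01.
Chi-square goodness of fit test:
H₀: observed counts match expected distribution
H₁: observed counts differ from expected distribution
df = k - 1 = 3
χ² = Σ(O - E)²/E
   = (16 - 15.6)²/15.6 + (37 - 43.4)²/43.4 + (29 - 29.3)²/29.3 + (15 - 8.7)²/8.7
   = 0.010 + 0.944 + 0.003 + 4.562
   = 5.52
p-value = 0.1375

Since p-value > α = 0.01, we fail to reject H₀.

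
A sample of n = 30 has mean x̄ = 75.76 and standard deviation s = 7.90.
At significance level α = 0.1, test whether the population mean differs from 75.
One-sample t-test:
H₀: μ = 75
H₁: μ ≠ 75
df = n - 1 = 29
t = (x̄ - μ₀) / (s/√n) = (75.76 - 75) / (7.90/√30) = 0.527
p-value = 0.6023

Since p-value > α = 0.1, we fail to reject H₀.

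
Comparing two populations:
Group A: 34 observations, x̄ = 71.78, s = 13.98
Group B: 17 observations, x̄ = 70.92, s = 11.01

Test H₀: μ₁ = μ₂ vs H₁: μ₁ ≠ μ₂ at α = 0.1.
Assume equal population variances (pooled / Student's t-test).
Student's two-sample t-test (equal variances):
H₀: μ₁ = μ₂
H₁: μ₁ ≠ μ₂
df = n₁ + n₂ - 2 = 49
Pooled variance s_p² = [(n₁-1)s₁² + (n₂-1)s₂²] / (n₁ + n₂ - 2) = [(33)(13.98²) + (16)(11.01²)] / 49 = 171.2052
SE = √(s_p²(1/n₁ + 1/n₂)) = √(171.2052 × (1/34 + 1/17)) = 3.8867
t = (x̄₁ - x̄₂) / SE = (71.78 - 70.92) / 3.8867 = 0.86 / 3.8867 = 0.221
p-value = 0.8258

Since p-value > α = 0.1, we fail to reject H₀.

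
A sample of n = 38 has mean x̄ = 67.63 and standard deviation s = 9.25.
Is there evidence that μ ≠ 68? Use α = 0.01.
One-sample t-test:
H₀: μ = 68
H₁: μ ≠ 68
df = n - 1 = 37
t = (x̄ - μ₀) / (s/√n) = (67.63 - 68) / (9.25/√38) = -0.247
p-value = 0.8066

Since p-value > α = 0.01, we fail to reject H₀.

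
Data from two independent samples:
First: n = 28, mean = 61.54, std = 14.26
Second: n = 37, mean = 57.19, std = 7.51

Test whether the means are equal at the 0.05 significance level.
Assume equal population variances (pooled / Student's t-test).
Student's two-sample t-test (equal variances):
H₀: μ₁ = μ₂
H₁: μ₁ ≠ μ₂
df = n₁ + n₂ - 2 = 63
Pooled variance s_p² = [(n₁-1)s₁² + (n₂-1)s₂²] / (n₁ + n₂ - 2) = [(27)(14.26²) + (36)(7.51²)] / 63 = 119.3776
SE = √(s_p²(1/n₁ + 1/n₂)) = √(119.3776 × (1/28 + 1/37)) = 2.7368
t = (x̄₁ - x̄₂) / SE = (61.54 - 57.19) / 2.7368 = 4.35 / 2.7368 = 1.589
p-value = 0.1170

Since p-value > α = 0.05, we fail to reject H₀.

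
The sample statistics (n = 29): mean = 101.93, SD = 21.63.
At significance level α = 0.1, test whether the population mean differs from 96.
One-sample t-test:
H₀: μ = 96
H₁: μ ≠ 96
df = n - 1 = 28
t = (x̄ - μ₀) / (s/√n) = (101.93 - 96) / (21.63/√29) = 1.476
p-value = 0.1510

Since p-value > α = 0.1, we fail to reject H₀.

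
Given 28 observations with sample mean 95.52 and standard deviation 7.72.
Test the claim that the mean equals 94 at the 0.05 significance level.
One-sample t-test:
H₀: μ = 94
H₁: μ ≠ 94
df = n - 1 = 27
t = (x̄ - μ₀) / (s/√n) = (95.52 - 94) / (7.72/√28) = 1.042
p-value = 0.3067

Since p-value > α = 0.05, we fail to reject H₀.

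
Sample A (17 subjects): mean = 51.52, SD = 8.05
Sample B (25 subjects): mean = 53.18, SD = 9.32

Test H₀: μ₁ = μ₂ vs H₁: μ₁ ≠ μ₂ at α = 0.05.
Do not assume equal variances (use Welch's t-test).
Welch's two-sample t-test:
H₀: μ₁ = μ₂
H₁: μ₁ ≠ μ₂
s₁²/n₁ = 8.05²/17 = 3.8119,  s₂²/n₂ = 9.32²/25 = 3.4745
SE = √(s₁²/n₁ + s₂²/n₂) = √(3.8119 + 3.4745) = 2.6993
df (Welch-Satterthwaite) = (s₁²/n₁ + s₂²/n₂)² / [(s₁²/n₁)²/(n₁-1) + (s₂²/n₂)²/(n₂-1)] ≈ 37.62
t = (x̄₁ - x̄₂) / SE = (51.52 - 53.18) / 2.6993 = -1.66 / 2.6993 = -0.615
p-value = 0.5423

Since p-value > α = 0.05, we fail to reject H₀.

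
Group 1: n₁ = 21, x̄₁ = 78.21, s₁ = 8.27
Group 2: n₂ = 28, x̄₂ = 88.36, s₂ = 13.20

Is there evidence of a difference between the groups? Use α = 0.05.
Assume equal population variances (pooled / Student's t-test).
Student's two-sample t-test (equal variances):
H₀: μ₁ = μ₂
H₁: μ₁ ≠ μ₂
df = n₁ + n₂ - 2 = 47
Pooled variance s_p² = [(n₁-1)s₁² + (n₂-1)s₂²] / (n₁ + n₂ - 2) = [(20)(8.27²) + (27)(13.20²)] / 47 = 129.1987
SE = √(s_p²(1/n₁ + 1/n₂)) = √(129.1987 × (1/21 + 1/28)) = 3.2812
t = (x̄₁ - x̄₂) / SE = (78.21 - 88.36) / 3.2812 = -10.15 / 3.2812 = -3.093
p-value = 0.0033

Since p-value < α = 0.05, we reject H₀.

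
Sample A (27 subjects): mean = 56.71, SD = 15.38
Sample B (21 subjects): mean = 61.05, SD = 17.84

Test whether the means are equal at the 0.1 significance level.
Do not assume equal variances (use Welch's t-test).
Welch's two-sample t-test:
H₀: μ₁ = μ₂
H₁: μ₁ ≠ μ₂
s₁²/n₁ = 15.38²/27 = 8.7609,  s₂²/n₂ = 17.84²/21 = 15.1555
SE = √(s₁²/n₁ + s₂²/n₂) = √(8.7609 + 15.1555) = 4.8904
df (Welch-Satterthwaite) = (s₁²/n₁ + s₂²/n₂)² / [(s₁²/n₁)²/(n₁-1) + (s₂²/n₂)²/(n₂-1)] ≈ 39.62
t = (x̄₁ - x̄₂) / SE = (56.71 - 61.05) / 4.8904 = -4.34 / 4.8904 = -0.887
p-value = 0.3802

Since p-value > α = 0.1, we fail to reject H₀.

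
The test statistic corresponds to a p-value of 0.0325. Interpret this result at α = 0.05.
Since p = 0.0325 < α = 0.05, reject H₀.
There is sufficient evidence to reject the null hypothesis; the result is statistically significant at the 0.05 level.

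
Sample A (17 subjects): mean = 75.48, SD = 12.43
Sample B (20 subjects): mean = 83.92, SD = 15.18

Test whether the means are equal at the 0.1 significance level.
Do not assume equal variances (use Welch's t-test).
Welch's two-sample t-test:
H₀: μ₁ = μ₂
H₁: μ₁ ≠ μ₂
s₁²/n₁ = 12.43²/17 = 9.0885,  s₂²/n₂ = 15.18²/20 = 11.5216
SE = √(s₁²/n₁ + s₂²/n₂) = √(9.0885 + 11.5216) = 4.5398
df (Welch-Satterthwaite) = (s₁²/n₁ + s₂²/n₂)² / [(s₁²/n₁)²/(n₁-1) + (s₂²/n₂)²/(n₂-1)] ≈ 34.96
t = (x̄₁ - x̄₂) / SE = (75.48 - 83.92) / 4.5398 = -8.44 / 4.5398 = -1.859
p-value = 0.0714

Since p-value < α = 0.1, we reject H₀.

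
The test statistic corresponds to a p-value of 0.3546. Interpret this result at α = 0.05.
Since p = 0.3546 > α = 0.05, fail to reject H₀.
There is insufficient evidence to reject the null hypothesis; the result is not statistically significant at the 0.05 level.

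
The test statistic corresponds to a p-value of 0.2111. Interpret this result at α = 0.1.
Since p = 0.2111 > α = 0.1, fail to reject H₀.
There is insufficient evidence to reject the null hypothesis; the result is not statistically significant at the 0.1 level.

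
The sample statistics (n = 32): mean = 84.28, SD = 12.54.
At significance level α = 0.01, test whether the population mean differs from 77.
One-sample t-test:
H₀: μ = 77
H₁: μ ≠ 77
df = n - 1 = 31
t = (x̄ - μ₀) / (s/√n) = (84.28 - 77) / (12.54/√32) = 3.284
p-value = 0.0025

Since p-value < α = 0.01, we reject H₀.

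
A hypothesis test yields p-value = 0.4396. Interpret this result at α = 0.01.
Since p = 0.4396 > α = 0.01, fail to reject H₀.
There is insufficient evidence to reject the null hypothesis; the result is not statistically significant at the 0.01 level.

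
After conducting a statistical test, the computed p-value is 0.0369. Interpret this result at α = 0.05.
Since p = 0.0369 < α = 0.05, reject H₀.
There is sufficient evidence to reject the null hypothesis; the result is statistically significant at the 0.05 level.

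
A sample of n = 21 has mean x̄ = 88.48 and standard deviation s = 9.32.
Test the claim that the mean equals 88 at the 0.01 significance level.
One-sample t-test:
H₀: μ = 88
H₁: μ ≠ 88
df = n - 1 = 20
t = (x̄ - μ₀) / (s/√n) = (88.48 - 88) / (9.32/√21) = 0.236
p-value = 0.8158

Since p-value > α = 0.01, we fail to reject H₀.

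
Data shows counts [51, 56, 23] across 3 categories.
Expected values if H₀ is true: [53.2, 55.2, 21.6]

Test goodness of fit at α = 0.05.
Chi-square goodness of fit test:
H₀: observed counts match expected distribution
H₁: observed counts differ from expected distribution
df = k - 1 = 2
χ² = Σ(O - E)²/E
   = (51 - 53.2)²/53.2 + (56 - 55.2)²/55.2 + (23 - 21.6)²/21.6
   = 0.091 + 0.012 + 0.091
   = 0.19
p-value = 0.9079

Since p-value > α = 0.05, we fail to reject H₀.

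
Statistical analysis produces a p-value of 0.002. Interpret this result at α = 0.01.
Since p = 0.002 < α = 0.01, reject H₀.
There is sufficient evidence to reject the null hypothesis; the result is statistically significant at the 0.01 level.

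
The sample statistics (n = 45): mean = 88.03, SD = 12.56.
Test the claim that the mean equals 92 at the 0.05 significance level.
One-sample t-test:
H₀: μ = 92
H₁: μ ≠ 92
df = n - 1 = 44
t = (x̄ - μ₀) / (s/√n) = (88.03 - 92) / (12.56/√45) = -2.120
p-value = 0.0397

Since p-value < α = 0.05, we reject H₀.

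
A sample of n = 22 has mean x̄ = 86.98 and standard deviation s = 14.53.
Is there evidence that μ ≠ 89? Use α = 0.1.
One-sample t-test:
H₀: μ = 89
H₁: μ ≠ 89
df = n - 1 = 21
t = (x̄ - μ₀) / (s/√n) = (86.98 - 89) / (14.53/√22) = -0.652
p-value = 0.5214

Since p-value > α = 0.1, we fail to reject H₀.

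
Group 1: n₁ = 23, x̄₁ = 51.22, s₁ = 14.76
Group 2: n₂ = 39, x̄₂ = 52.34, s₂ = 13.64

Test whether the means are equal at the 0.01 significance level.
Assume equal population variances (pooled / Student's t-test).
Student's two-sample t-test (equal variances):
H₀: μ₁ = μ₂
H₁: μ₁ ≠ μ₂
df = n₁ + n₂ - 2 = 60
Pooled variance s_p² = [(n₁-1)s₁² + (n₂-1)s₂²] / (n₁ + n₂ - 2) = [(22)(14.76²) + (38)(13.64²)] / 60 = 197.7125
SE = √(s_p²(1/n₁ + 1/n₂)) = √(197.7125 × (1/23 + 1/39)) = 3.6967
t = (x̄₁ - x̄₂) / SE = (51.22 - 52.34) / 3.6967 = -1.12 / 3.6967 = -0.303
p-value = 0.7630

Since p-value > α = 0.01, we fail to reject H₀.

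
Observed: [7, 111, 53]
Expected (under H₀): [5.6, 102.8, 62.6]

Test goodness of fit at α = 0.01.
Chi-square goodness of fit test:
H₀: observed counts match expected distribution
H₁: observed counts differ from expected distribution
df = k - 1 = 2
χ² = Σ(O - E)²/E
   = (7 - 5.6)²/5.6 + (111 - 102.8)²/102.8 + (53 - 62.6)²/62.6
   = 0.350 + 0.654 + 1.472
   = 2.48
p-value = 0.2899

Since p-value > α = 0.01, we fail to reject H₀.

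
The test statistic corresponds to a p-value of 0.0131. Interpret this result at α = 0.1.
Since p = 0.0131 < α = 0.1, reject H₀.
There is sufficient evidence to reject the null hypothesis; the result is statistically significant at the 0.1 level.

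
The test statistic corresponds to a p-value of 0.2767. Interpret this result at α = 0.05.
Since p = 0.2767 > α = 0.05, fail to reject H₀.
There is insufficient evidence to reject the null hypothesis; the result is not statistically significant at the 0.05 level.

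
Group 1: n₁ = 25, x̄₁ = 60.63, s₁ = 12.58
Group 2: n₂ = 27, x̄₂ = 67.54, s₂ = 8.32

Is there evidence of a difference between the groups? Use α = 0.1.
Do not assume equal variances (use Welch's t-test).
Welch's two-sample t-test:
H₀: μ₁ = μ₂
H₁: μ₁ ≠ μ₂
s₁²/n₁ = 12.58²/25 = 6.3303,  s₂²/n₂ = 8.32²/27 = 2.5638
SE = √(s₁²/n₁ + s₂²/n₂) = √(6.3303 + 2.5638) = 2.9823
df (Welch-Satterthwaite) = (s₁²/n₁ + s₂²/n₂)² / [(s₁²/n₁)²/(n₁-1) + (s₂²/n₂)²/(n₂-1)] ≈ 41.15
t = (x̄₁ - x̄₂) / SE = (60.63 - 67.54) / 2.9823 = -6.91 / 2.9823 = -2.317
p-value = 0.0256

Since p-value < α = 0.1, we reject H₀.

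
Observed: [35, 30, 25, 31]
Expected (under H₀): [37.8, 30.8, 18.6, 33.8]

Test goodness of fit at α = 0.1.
Chi-square goodness of fit test:
H₀: observed counts match expected distribution
H₁: observed counts differ from expected distribution
df = k - 1 = 3
χ² = Σ(O - E)²/E
   = (35 - 37.8)²/37.8 + (30 - 30.8)²/30.8 + (25 - 18.6)²/18.6 + (31 - 33.8)²/33.8
   = 0.207 + 0.021 + 2.202 + 0.232
   = 2.66
p-value = 0.4467

Since p-value > α = 0.1, we fail to reject H₀.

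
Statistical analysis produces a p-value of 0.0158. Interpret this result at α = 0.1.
Since p = 0.0158 < α = 0.1, reject H₀.
There is sufficient evidence to reject the null hypothesis; the result is statistically significant at the 0.1 level.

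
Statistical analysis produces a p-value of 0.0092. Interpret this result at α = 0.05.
Since p = 0.0092 < α = 0.05, reject H₀.
There is sufficient evidence to reject the null hypothesis; the result is statistically significant at the 0.05 level.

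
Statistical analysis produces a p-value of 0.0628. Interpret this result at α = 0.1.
Since p = 0.0628 < α = 0.1, reject H₀.
There is sufficient evidence to reject the null hypothesis; the result is statistically significant at the 0.1 level.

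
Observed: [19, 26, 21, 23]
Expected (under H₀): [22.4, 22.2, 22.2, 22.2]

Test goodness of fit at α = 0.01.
Chi-square goodness of fit test:
H₀: observed counts match expected distribution
H₁: observed counts differ from expected distribution
df = k - 1 = 3
χ² = Σ(O - E)²/E
   = (19 - 22.4)²/22.4 + (26 - 22.2)²/22.2 + (21 - 22.2)²/22.2 + (23 - 22.2)²/22.2
   = 0.516 + 0.650 + 0.065 + 0.029
   = 1.26
p-value = 0.7386

Since p-value > α = 0.01, we fail to reject H₀.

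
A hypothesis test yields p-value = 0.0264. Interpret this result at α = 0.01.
Since p = 0.0264 > α = 0.01, fail to reject H₀.
There is insufficient evidence to reject the null hypothesis; the result is not statistically significant at the 0.01 level.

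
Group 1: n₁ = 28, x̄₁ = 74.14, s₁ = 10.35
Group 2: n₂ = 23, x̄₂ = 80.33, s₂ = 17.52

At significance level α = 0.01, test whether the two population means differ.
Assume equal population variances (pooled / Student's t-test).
Student's two-sample t-test (equal variances):
H₀: μ₁ = μ₂
H₁: μ₁ ≠ μ₂
df = n₁ + n₂ - 2 = 49
Pooled variance s_p² = [(n₁-1)s₁² + (n₂-1)s₂²] / (n₁ + n₂ - 2) = [(27)(10.35²) + (22)(17.52²)] / 49 = 196.8411
SE = √(s_p²(1/n₁ + 1/n₂)) = √(196.8411 × (1/28 + 1/23)) = 3.9482
t = (x̄₁ - x̄₂) / SE = (74.14 - 80.33) / 3.9482 = -6.19 / 3.9482 = -1.568
p-value = 0.1234

Since p-value > α = 0.01, we fail to reject H₀.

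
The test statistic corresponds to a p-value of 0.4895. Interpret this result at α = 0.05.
Since p = 0.4895 > α = 0.05, fail to reject H₀.
There is insufficient evidence to reject the null hypothesis; the result is not statistically significant at the 0.05 level.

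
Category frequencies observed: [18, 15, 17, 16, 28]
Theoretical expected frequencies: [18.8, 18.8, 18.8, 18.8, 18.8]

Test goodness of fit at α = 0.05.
Chi-square goodness of fit test:
H₀: observed counts match expected distribution
H₁: observed counts differ from expected distribution
df = k - 1 = 4
χ² = Σ(O - E)²/E
   = (18 - 18.8)²/18.8 + (15 - 18.8)²/18.8 + (17 - 18.8)²/18.8 + (16 - 18.8)²/18.8 + (28 - 18.8)²/18.8
   = 0.034 + 0.768 + 0.172 + 0.417 + 4.502
   = 5.89
p-value = 0.2072

Since p-value > α = 0.05, we fail to reject H₀.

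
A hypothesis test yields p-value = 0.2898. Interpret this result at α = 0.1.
Since p = 0.2898 > α = 0.1, fail to reject H₀.
There is insufficient evidence to reject the null hypothesis; the result is not statistically significant at the 0.1 level.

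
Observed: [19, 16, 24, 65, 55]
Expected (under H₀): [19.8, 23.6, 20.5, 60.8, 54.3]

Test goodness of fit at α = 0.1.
Chi-square goodness of fit test:
H₀: observed counts match expected distribution
H₁: observed counts differ from expected distribution
df = k - 1 = 4
χ² = Σ(O - E)²/E
   = (19 - 19.8)²/19.8 + (16 - 23.6)²/23.6 + (24 - 20.5)²/20.5 + (65 - 60.8)²/60.8 + (55 - 54.3)²/54.3
   = 0.032 + 2.447 + 0.598 + 0.290 + 0.009
   = 3.38
p-value = 0.4969

Since p-value > α = 0.1, we fail to reject H₀.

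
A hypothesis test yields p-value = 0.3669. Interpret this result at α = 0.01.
Since p = 0.3669 > α = 0.01, fail to reject H₀.
There is insufficient evidence to reject the null hypothesis; the result is not statistically significant at the 0.01 level.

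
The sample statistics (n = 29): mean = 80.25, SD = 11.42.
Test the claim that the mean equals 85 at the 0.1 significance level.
One-sample t-test:
H₀: μ = 85
H₁: μ ≠ 85
df = n - 1 = 28
t = (x̄ - μ₀) / (s/√n) = (80.25 - 85) / (11.42/√29) = -2.240
p-value = 0.0332

Since p-value < α = 0.1, we reject H₀.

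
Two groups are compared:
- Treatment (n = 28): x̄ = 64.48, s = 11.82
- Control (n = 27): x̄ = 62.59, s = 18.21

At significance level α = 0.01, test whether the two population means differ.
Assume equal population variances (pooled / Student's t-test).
Student's two-sample t-test (equal variances):
H₀: μ₁ = μ₂
H₁: μ₁ ≠ μ₂
df = n₁ + n₂ - 2 = 53
Pooled variance s_p² = [(n₁-1)s₁² + (n₂-1)s₂²] / (n₁ + n₂ - 2) = [(27)(11.82²) + (26)(18.21²)] / 53 = 233.8480
SE = √(s_p²(1/n₁ + 1/n₂)) = √(233.8480 × (1/28 + 1/27)) = 4.1247
t = (x̄₁ - x̄₂) / SE = (64.48 - 62.59) / 4.1247 = 1.89 / 4.1247 = 0.458
p-value = 0.6487

Since p-value > α = 0.01, we fail to reject H₀.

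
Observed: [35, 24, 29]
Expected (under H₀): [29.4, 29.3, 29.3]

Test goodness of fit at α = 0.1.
Chi-square goodness of fit test:
H₀: observed counts match expected distribution
H₁: observed counts differ from expected distribution
df = k - 1 = 2
χ² = Σ(O - E)²/E
   = (35 - 29.4)²/29.4 + (24 - 29.3)²/29.3 + (29 - 29.3)²/29.3
   = 1.067 + 0.959 + 0.003
   = 2.03
p-value = 0.3627

Since p-value > α = 0.1, we fail to reject H₀.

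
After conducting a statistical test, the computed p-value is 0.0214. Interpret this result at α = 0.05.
Since p = 0.0214 < α = 0.05, reject H₀.
There is sufficient evidence to reject the null hypothesis; the result is statistically significant at the 0.05 level.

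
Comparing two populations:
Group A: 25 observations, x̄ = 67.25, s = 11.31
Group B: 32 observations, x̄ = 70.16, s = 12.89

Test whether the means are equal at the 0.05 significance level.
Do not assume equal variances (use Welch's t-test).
Welch's two-sample t-test:
H₀: μ₁ = μ₂
H₁: μ₁ ≠ μ₂
s₁²/n₁ = 11.31²/25 = 5.1166,  s₂²/n₂ = 12.89²/32 = 5.1923
SE = √(s₁²/n₁ + s₂²/n₂) = √(5.1166 + 5.1923) = 3.2107
df (Welch-Satterthwaite) = (s₁²/n₁ + s₂²/n₂)² / [(s₁²/n₁)²/(n₁-1) + (s₂²/n₂)²/(n₂-1)] ≈ 54.21
t = (x̄₁ - x̄₂) / SE = (67.25 - 70.16) / 3.2107 = -2.91 / 3.2107 = -0.906
p-value = 0.3688

Since p-value > α = 0.05, we fail to reject H₀.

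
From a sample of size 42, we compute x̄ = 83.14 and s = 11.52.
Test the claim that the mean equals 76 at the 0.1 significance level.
One-sample t-test:
H₀: μ = 76
H₁: μ ≠ 76
df = n - 1 = 41
t = (x̄ - μ₀) / (s/√n) = (83.14 - 76) / (11.52/√42) = 4.017
p-value = 0.0002

Since p-value < α = 0.1, we reject H₀.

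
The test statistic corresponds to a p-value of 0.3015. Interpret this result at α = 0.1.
Since p = 0.3015 > α = 0.1, fail to reject H₀.
There is insufficient evidence to reject the null hypothesis; the result is not statistically significant at the 0.1 level.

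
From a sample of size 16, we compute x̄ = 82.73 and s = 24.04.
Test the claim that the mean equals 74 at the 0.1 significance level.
One-sample t-test:
H₀: μ = 74
H₁: μ ≠ 74
df = n - 1 = 15
t = (x̄ - μ₀) / (s/√n) = (82.73 - 74) / (24.04/√16) = 1.453
p-value = 0.1669

Since p-value > α = 0.1, we fail to reject H₀.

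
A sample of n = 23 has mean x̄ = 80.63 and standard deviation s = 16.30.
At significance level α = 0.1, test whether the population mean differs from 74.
One-sample t-test:
H₀: μ = 74
H₁: μ ≠ 74
df = n - 1 = 22
t = (x̄ - μ₀) / (s/√n) = (80.63 - 74) / (16.30/√23) = 1.951
p-value = 0.0639

Since p-value < α = 0.1, we reject H₀.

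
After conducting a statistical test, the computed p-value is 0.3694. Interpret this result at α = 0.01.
Since p = 0.3694 > α = 0.01, fail to reject H₀.
There is insufficient evidence to reject the null hypothesis; the result is not statistically significant at the 0.01 level.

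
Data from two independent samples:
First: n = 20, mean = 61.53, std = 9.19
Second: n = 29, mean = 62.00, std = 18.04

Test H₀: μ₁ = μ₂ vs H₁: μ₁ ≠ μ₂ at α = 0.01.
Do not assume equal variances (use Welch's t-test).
Welch's two-sample t-test:
H₀: μ₁ = μ₂
H₁: μ₁ ≠ μ₂
s₁²/n₁ = 9.19²/20 = 4.2228,  s₂²/n₂ = 18.04²/29 = 11.2221
SE = √(s₁²/n₁ + s₂²/n₂) = √(4.2228 + 11.2221) = 3.9300
df (Welch-Satterthwaite) = (s₁²/n₁ + s₂²/n₂)² / [(s₁²/n₁)²/(n₁-1) + (s₂²/n₂)²/(n₂-1)] ≈ 43.88
t = (x̄₁ - x̄₂) / SE = (61.53 - 62.00) / 3.9300 = -0.47 / 3.9300 = -0.120
p-value = 0.9054

Since p-value > α = 0.01, we fail to reject H₀.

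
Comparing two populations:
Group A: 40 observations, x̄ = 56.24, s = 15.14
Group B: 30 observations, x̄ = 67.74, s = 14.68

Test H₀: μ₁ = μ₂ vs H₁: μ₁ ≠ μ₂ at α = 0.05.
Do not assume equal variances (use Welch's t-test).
Welch's two-sample t-test:
H₀: μ₁ = μ₂
H₁: μ₁ ≠ μ₂
s₁²/n₁ = 15.14²/40 = 5.7305,  s₂²/n₂ = 14.68²/30 = 7.1834
SE = √(s₁²/n₁ + s₂²/n₂) = √(5.7305 + 7.1834) = 3.5936
df (Welch-Satterthwaite) = (s₁²/n₁ + s₂²/n₂)² / [(s₁²/n₁)²/(n₁-1) + (s₂²/n₂)²/(n₂-1)] ≈ 63.62
t = (x̄₁ - x̄₂) / SE = (56.24 - 67.74) / 3.5936 = -11.50 / 3.5936 = -3.200
p-value = 0.0021

Since p-value < α = 0.05, we reject H₀.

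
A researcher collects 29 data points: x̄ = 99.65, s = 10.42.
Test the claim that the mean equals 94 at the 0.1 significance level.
One-sample t-test:
H₀: μ = 94
H₁: μ ≠ 94
df = n - 1 = 28
t = (x̄ - μ₀) / (s/√n) = (99.65 - 94) / (10.42/√29) = 2.920
p-value = 0.0068

Since p-value < α = 0.1, we reject H₀.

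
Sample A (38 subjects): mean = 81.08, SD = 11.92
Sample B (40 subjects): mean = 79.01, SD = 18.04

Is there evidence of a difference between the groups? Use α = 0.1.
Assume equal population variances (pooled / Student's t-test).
Student's two-sample t-test (equal variances):
H₀: μ₁ = μ₂
H₁: μ₁ ≠ μ₂
df = n₁ + n₂ - 2 = 76
Pooled variance s_p² = [(n₁-1)s₁² + (n₂-1)s₂²] / (n₁ + n₂ - 2) = [(37)(11.92²) + (39)(18.04²)] / 76 = 236.1766
SE = √(s_p²(1/n₁ + 1/n₂)) = √(236.1766 × (1/38 + 1/40)) = 3.4813
t = (x̄₁ - x̄₂) / SE = (81.08 - 79.01) / 3.4813 = 2.07 / 3.4813 = 0.595
p-value = 0.5539

Since p-value > α = 0.1, we fail to reject H₀.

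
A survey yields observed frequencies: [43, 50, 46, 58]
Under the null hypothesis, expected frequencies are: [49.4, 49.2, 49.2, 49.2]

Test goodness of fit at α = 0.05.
Chi-square goodness of fit test:
H₀: observed counts match expected distribution
H₁: observed counts differ from expected distribution
df = k - 1 = 3
χ² = Σ(O - E)²/E
   = (43 - 49.4)²/49.4 + (50 - 49.2)²/49.2 + (46 - 49.2)²/49.2 + (58 - 49.2)²/49.2
   = 0.829 + 0.013 + 0.208 + 1.574
   = 2.62
p-value = 0.4533

Since p-value > α = 0.05, we fail to reject H₀.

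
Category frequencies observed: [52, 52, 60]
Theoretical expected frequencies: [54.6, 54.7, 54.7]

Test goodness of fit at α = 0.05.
Chi-square goodness of fit test:
H₀: observed counts match expected distribution
H₁: observed counts differ from expected distribution
df = k - 1 = 2
χ² = Σ(O - E)²/E
   = (52 - 54.6)²/54.6 + (52 - 54.7)²/54.7 + (60 - 54.7)²/54.7
   = 0.124 + 0.133 + 0.514
   = 0.77
p-value = 0.6802

Since p-value > α = 0.05, we fail to reject H₀.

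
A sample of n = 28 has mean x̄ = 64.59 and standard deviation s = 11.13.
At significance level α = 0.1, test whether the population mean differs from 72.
One-sample t-test:
H₀: μ = 72
H₁: μ ≠ 72
df = n - 1 = 27
t = (x̄ - μ₀) / (s/√n) = (64.59 - 72) / (11.13/√28) = -3.523
p-value = 0.0015

Since p-value < α = 0.1, we reject H₀.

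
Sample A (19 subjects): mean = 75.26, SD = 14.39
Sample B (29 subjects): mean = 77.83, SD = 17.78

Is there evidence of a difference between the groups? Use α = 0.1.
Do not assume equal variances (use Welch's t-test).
Welch's two-sample t-test:
H₀: μ₁ = μ₂
H₁: μ₁ ≠ μ₂
s₁²/n₁ = 14.39²/19 = 10.8985,  s₂²/n₂ = 17.78²/29 = 10.9010
SE = √(s₁²/n₁ + s₂²/n₂) = √(10.8985 + 10.9010) = 4.6690
df (Welch-Satterthwaite) = (s₁²/n₁ + s₂²/n₂)² / [(s₁²/n₁)²/(n₁-1) + (s₂²/n₂)²/(n₂-1)] ≈ 43.83
t = (x̄₁ - x̄₂) / SE = (75.26 - 77.83) / 4.6690 = -2.57 / 4.6690 = -0.550
p-value = 0.5848

Since p-value > α = 0.1, we fail to reject H₀.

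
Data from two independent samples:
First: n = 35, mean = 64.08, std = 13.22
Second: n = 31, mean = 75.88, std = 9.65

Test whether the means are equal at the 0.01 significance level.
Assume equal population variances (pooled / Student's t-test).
Student's two-sample t-test (equal variances):
H₀: μ₁ = μ₂
H₁: μ₁ ≠ μ₂
df = n₁ + n₂ - 2 = 64
Pooled variance s_p² = [(n₁-1)s₁² + (n₂-1)s₂²] / (n₁ + n₂ - 2) = [(34)(13.22²) + (30)(9.65²)] / 64 = 136.4969
SE = √(s_p²(1/n₁ + 1/n₂)) = √(136.4969 × (1/35 + 1/31)) = 2.8815
t = (x̄₁ - x̄₂) / SE = (64.08 - 75.88) / 2.8815 = -11.80 / 2.8815 = -4.095
p-value = 0.0001

Since p-value < α = 0.01, we reject H₀.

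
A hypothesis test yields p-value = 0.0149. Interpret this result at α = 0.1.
Since p = 0.0149 < α = 0.1, reject H₀.
There is sufficient evidence to reject the null hypothesis; the result is statistically significant at the 0.1 level.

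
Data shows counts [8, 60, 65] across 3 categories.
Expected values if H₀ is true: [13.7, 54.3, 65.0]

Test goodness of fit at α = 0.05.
Chi-square goodness of fit test:
H₀: observed counts match expected distribution
H₁: observed counts differ from expected distribution
df = k - 1 = 2
χ² = Σ(O - E)²/E
   = (8 - 13.7)²/13.7 + (60 - 54.3)²/54.3 + (65 - 65.0)²/65.0
   = 2.372 + 0.598 + 0.000
   = 2.97
p-value = 0.2265

Since p-value > α = 0.05, we fail to reject H₀.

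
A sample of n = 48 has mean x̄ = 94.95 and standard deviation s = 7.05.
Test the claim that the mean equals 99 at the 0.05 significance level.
One-sample t-test:
H₀: μ = 99
H₁: μ ≠ 99
df = n - 1 = 47
t = (x̄ - μ₀) / (s/√n) = (94.95 - 99) / (7.05/√48) = -3.980
p-value = 0.0002

Since p-value < α = 0.05, we reject H₀.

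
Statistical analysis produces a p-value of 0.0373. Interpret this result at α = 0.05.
Since p = 0.0373 < α = 0.05, reject H₀.
There is sufficient evidence to reject the null hypothesis; the result is statistically significant at the 0.05 level.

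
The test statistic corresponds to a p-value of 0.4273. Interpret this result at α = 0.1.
Since p = 0.4273 > α = 0.1, fail to reject H₀.
There is insufficient evidence to reject the null hypothesis; the result is not statistically significant at the 0.1 level.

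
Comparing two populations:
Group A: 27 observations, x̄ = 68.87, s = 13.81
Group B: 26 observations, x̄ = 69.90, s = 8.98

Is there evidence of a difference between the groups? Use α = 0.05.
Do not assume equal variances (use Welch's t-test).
Welch's two-sample t-test:
H₀: μ₁ = μ₂
H₁: μ₁ ≠ μ₂
s₁²/n₁ = 13.81²/27 = 7.0636,  s₂²/n₂ = 8.98²/26 = 3.1016
SE = √(s₁²/n₁ + s₂²/n₂) = √(7.0636 + 3.1016) = 3.1883
df (Welch-Satterthwaite) = (s₁²/n₁ + s₂²/n₂)² / [(s₁²/n₁)²/(n₁-1) + (s₂²/n₂)²/(n₂-1)] ≈ 44.85
t = (x̄₁ - x̄₂) / SE = (68.87 - 69.90) / 3.1883 = -1.03 / 3.1883 = -0.323
p-value = 0.7482

Since p-value > α = 0.05, we fail to reject H₀.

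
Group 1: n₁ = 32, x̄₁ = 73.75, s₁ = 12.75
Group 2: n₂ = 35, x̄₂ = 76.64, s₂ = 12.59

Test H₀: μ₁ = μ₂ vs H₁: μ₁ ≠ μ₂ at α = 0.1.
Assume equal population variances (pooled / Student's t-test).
Student's two-sample t-test (equal variances):
H₀: μ₁ = μ₂
H₁: μ₁ ≠ μ₂
df = n₁ + n₂ - 2 = 65
Pooled variance s_p² = [(n₁-1)s₁² + (n₂-1)s₂²] / (n₁ + n₂ - 2) = [(31)(12.75²) + (34)(12.59²)] / 65 = 160.4417
SE = √(s_p²(1/n₁ + 1/n₂)) = √(160.4417 × (1/32 + 1/35)) = 3.0980
t = (x̄₁ - x̄₂) / SE = (73.75 - 76.64) / 3.0980 = -2.89 / 3.0980 = -0.933
p-value = 0.3544

Since p-value > α = 0.1, we fail to reject H₀.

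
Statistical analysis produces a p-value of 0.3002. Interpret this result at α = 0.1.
Since p = 0.3002 > α = 0.1, fail to reject H₀.
There is insufficient evidence to reject the null hypothesis; the result is not statistically significant at the 0.1 level.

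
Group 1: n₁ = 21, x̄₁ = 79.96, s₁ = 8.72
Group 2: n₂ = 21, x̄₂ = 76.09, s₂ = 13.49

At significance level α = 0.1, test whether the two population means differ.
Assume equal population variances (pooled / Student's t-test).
Student's two-sample t-test (equal variances):
H₀: μ₁ = μ₂
H₁: μ₁ ≠ μ₂
df = n₁ + n₂ - 2 = 40
Pooled variance s_p² = [(n₁-1)s₁² + (n₂-1)s₂²] / (n₁ + n₂ - 2) = [(20)(8.72²) + (20)(13.49²)] / 40 = 129.0093
SE = √(s_p²(1/n₁ + 1/n₂)) = √(129.0093 × (1/21 + 1/21)) = 3.5052
t = (x̄₁ - x̄₂) / SE = (79.96 - 76.09) / 3.5052 = 3.87 / 3.5052 = 1.104
p-value = 0.2762

Since p-value > α = 0.1, we fail to reject H₀.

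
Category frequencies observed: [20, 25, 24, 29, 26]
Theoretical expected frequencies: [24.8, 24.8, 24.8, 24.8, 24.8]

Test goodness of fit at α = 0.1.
Chi-square goodness of fit test:
H₀: observed counts match expected distribution
H₁: observed counts differ from expected distribution
df = k - 1 = 4
χ² = Σ(O - E)²/E
   = (20 - 24.8)²/24.8 + (25 - 24.8)²/24.8 + (24 - 24.8)²/24.8 + (29 - 24.8)²/24.8 + (26 - 24.8)²/24.8
   = 0.929 + 0.002 + 0.026 + 0.711 + 0.058
   = 1.73
p-value = 0.7860

Since p-value > α = 0.1, we fail to reject H₀.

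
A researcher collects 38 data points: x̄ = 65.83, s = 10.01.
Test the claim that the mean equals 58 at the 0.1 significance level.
One-sample t-test:
H₀: μ = 58
H₁: μ ≠ 58
df = n - 1 = 37
t = (x̄ - μ₀) / (s/√n) = (65.83 - 58) / (10.01/√38) = 4.822
p-value < 0.0001

Since p-value < α = 0.1, we reject H₀.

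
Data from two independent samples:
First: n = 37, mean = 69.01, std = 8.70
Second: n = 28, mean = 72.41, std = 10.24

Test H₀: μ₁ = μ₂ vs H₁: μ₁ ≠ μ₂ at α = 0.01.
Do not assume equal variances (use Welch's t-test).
Welch's two-sample t-test:
H₀: μ₁ = μ₂
H₁: μ₁ ≠ μ₂
s₁²/n₁ = 8.70²/37 = 2.0457,  s₂²/n₂ = 10.24²/28 = 3.7449
SE = √(s₁²/n₁ + s₂²/n₂) = √(2.0457 + 3.7449) = 2.4064
df (Welch-Satterthwaite) = (s₁²/n₁ + s₂²/n₂)² / [(s₁²/n₁)²/(n₁-1) + (s₂²/n₂)²/(n₂-1)] ≈ 52.75
t = (x̄₁ - x̄₂) / SE = (69.01 - 72.41) / 2.4064 = -3.40 / 2.4064 = -1.413
p-value = 0.1636

Since p-value > α = 0.01, we fail to reject H₀.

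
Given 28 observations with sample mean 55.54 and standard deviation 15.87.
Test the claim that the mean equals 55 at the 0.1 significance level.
One-sample t-test:
H₀: μ = 55
H₁: μ ≠ 55
df = n - 1 = 27
t = (x̄ - μ₀) / (s/√n) = (55.54 - 55) / (15.87/√28) = 0.180
p-value = 0.8585

Since p-value > α = 0.1, we fail to reject H₀.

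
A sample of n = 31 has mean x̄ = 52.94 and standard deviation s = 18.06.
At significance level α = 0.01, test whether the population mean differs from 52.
One-sample t-test:
H₀: μ = 52
H₁: μ ≠ 52
df = n - 1 = 30
t = (x̄ - μ₀) / (s/√n) = (52.94 - 52) / (18.06/√31) = 0.290
p-value = 0.7740

Since p-value > α = 0.01, we fail to reject H₀.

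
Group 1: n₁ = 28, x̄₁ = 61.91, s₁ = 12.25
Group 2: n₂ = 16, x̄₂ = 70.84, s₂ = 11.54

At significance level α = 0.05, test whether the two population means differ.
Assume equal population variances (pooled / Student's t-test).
Student's two-sample t-test (equal variances):
H₀: μ₁ = μ₂
H₁: μ₁ ≠ μ₂
df = n₁ + n₂ - 2 = 42
Pooled variance s_p² = [(n₁-1)s₁² + (n₂-1)s₂²] / (n₁ + n₂ - 2) = [(27)(12.25²) + (15)(11.54²)] / 42 = 144.0300
SE = √(s_p²(1/n₁ + 1/n₂)) = √(144.0300 × (1/28 + 1/16)) = 3.7611
t = (x̄₁ - x̄₂) / SE = (61.91 - 70.84) / 3.7611 = -8.93 / 3.7611 = -2.374
p-value = 0.0222

Since p-value < α = 0.05, we reject H₀.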